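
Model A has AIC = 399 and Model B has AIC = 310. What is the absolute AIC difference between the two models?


Compute |399 - 310| = 89.
Model B has the smaller AIC.

89


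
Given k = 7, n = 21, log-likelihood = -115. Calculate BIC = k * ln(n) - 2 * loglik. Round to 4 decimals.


Compute k*ln(n) = 7*ln(21) = 7*3.044522 = 21.311654.
Then -2*loglik = 230.
BIC = 21.311654 + 230 = 251.311654, which rounds to 251.3117.

251.3117


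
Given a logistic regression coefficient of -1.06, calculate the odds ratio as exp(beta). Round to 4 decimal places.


exp(-1.06) = 0.3465.
So the odds ratio is 0.3465.

0.3465


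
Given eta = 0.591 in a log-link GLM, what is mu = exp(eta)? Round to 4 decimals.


The inverse log link gives:
mu = exp(0.591) = 1.8058.

1.8058


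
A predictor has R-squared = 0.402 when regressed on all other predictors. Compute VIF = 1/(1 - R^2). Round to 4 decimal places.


Denominator: 1 - 0.402 = 0.598.
VIF = 1 / 0.598 = 1.6722.

1.6722


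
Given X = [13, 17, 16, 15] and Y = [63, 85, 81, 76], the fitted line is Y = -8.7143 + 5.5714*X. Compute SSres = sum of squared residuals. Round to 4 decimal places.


Compute predicted values, then residuals = yi - yhat_i.
Residuals: [-0.7139, -0.9995, 0.5719, 1.1433].
SSres = sum(residual^2) = 3.1429.

3.1429


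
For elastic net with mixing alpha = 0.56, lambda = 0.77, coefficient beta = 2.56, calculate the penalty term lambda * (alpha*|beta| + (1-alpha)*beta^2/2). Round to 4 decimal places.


Compute:
L1 = 0.56 * 2.56 = 1.4336.
L2 = 0.44 * 2.56^2 / 2 = 1.4418.
Penalty = 0.77 * (1.4336 + 1.4418) = 2.2141.

2.2141


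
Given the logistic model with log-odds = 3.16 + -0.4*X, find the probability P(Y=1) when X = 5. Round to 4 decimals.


Linear predictor: z = 3.16 + -0.4 * 5 = 1.1600.
P = 1/(1 + exp(-1.1600)) = 1/(1 + 0.3135) = 0.7613.

0.7613


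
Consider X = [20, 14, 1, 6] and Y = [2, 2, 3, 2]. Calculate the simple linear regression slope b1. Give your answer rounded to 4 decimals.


The sample means are xbar = 10.2500 and ybar = 2.2500.
Compute S_xx = 212.7500 and S_xy = -9.2500.
Slope b1 = S_xy / S_xx = -9.2500 / 212.7500 = -0.0435.

-0.0435


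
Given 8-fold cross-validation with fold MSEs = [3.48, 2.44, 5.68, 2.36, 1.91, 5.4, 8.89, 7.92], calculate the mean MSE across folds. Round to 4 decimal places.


Sum of fold MSEs = 38.0800.
Average = 38.0800 / 8 = 4.7600.

4.7600


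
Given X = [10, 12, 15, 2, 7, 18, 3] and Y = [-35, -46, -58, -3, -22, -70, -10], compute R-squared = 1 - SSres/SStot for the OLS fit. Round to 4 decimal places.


After computing the OLS fit (b0=4.8489, b1=-4.1484):
SSres = 15.0080, SStot = 3692.8571.
R^2 = 1 - 15.0080/3692.8571 = 0.9959.

0.9959


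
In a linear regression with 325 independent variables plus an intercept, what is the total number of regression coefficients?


Total coefficients = number of predictors + 1 (for the intercept).
= 325 + 1 = 326.

326


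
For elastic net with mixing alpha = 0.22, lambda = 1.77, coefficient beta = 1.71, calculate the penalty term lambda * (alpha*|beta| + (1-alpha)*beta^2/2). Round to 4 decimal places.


L1 component = 0.22 * |1.71| = 0.3762.
L2 component = 0.78 * 1.71^2 / 2 = 1.1404.
Penalty = 1.77 * (0.3762 + 1.1404) = 1.77 * 1.5166 = 2.6844.

2.6844


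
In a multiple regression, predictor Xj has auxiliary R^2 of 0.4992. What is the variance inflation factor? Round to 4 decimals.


Denominator: 1 - 0.4992 = 0.5008.
VIF = 1 / 0.5008 = 1.9968.

1.9968


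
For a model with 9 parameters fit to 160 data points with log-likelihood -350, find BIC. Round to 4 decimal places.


Compute k*ln(n) = 9*ln(160) = 9*5.075174 = 45.676566.
Then -2*loglik = 700.
BIC = 45.676566 + 700 = 745.676566, which rounds to 745.6766.

745.6766


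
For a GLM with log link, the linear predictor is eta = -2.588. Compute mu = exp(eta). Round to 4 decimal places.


Apply the inverse link:
mu = e^-2.588 = 0.0752.

0.0752


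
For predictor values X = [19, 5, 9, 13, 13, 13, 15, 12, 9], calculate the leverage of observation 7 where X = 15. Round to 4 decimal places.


n = 9, xbar = 12.0000.
SXX = sum((xi - xbar)^2) = 128.0000.
h = 1/9 + (15 - 12.0000)^2 / 128.0000 = 0.1814.

0.1814


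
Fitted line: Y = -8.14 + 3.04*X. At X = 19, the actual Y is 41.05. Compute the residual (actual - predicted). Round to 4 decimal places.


Fitted value at X = 19 is yhat = -8.14 + 3.04*19 = 49.6200.
Residual = 41.05 - 49.6200 = -8.5700.

-8.5700


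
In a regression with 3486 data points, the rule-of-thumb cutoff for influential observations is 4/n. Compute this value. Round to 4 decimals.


Cook's distance cutoff = 4/n = 4/3486.
= 0.0011.

0.0011


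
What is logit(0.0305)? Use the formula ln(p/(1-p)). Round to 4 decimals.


Compute the odds: 0.0305/0.9695 = 0.0315.
Take the natural log: ln(0.0315) = -3.4591.

-3.4591


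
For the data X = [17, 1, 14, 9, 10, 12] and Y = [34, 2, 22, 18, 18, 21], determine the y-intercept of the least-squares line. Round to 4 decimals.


First find the slope: b1 = 1.8361.
Means: xbar = 10.5000, ybar = 19.1667.
b0 = ybar - b1 * xbar = 19.1667 - 1.8361 * 10.5000 = -0.1126.

-0.1126


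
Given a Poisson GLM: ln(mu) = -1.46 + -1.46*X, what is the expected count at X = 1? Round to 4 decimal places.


Linear predictor: eta = -1.46 + (-1.46)(1) = -2.9200.
Expected count: mu = exp(-2.9200) = 0.0539.

0.0539


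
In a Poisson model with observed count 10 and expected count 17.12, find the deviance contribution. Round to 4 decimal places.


y/mu = 10/17.12 = 0.584112 (approx.), and ln(10/17.12) = -0.537662.
y * ln(y/mu) = 10 * -0.537662 = -5.376620.
y - mu = -7.12.
D = 2 * (-5.376620 - -7.12) = 3.486760, which rounds to 3.4868.

3.4868


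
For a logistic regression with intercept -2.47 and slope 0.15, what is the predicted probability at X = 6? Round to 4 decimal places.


z = -2.47 + 0.15 * 6 = -1.5700.
Sigmoid: P = 1 / (1 + exp(1.5700)) = 0.1722.

0.1722


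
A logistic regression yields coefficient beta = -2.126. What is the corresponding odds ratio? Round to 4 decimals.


The odds ratio is computed as:
OR = e^(-2.126) = 0.1193.

0.1193


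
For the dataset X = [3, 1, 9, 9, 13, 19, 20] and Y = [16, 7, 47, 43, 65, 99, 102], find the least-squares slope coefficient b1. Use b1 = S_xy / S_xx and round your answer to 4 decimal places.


Calculate xbar = 10.5714, ybar = 54.1429.
S_xx = 319.7143, S_xy = 1624.4286.
Using b1 = S_xy / S_xx = 1624.4286 / 319.7143, we get b1 = 5.0809.

5.0809


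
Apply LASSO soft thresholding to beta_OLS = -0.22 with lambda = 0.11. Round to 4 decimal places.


Check: |-0.22| = 0.22 vs lambda = 0.11.
Since |beta| > lambda, coefficient = sign(beta)*(|beta| - lambda) = -0.1100.
Soft-thresholded coefficient = -0.1100.

-0.1100


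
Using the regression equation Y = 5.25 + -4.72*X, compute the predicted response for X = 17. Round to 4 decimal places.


Predicted value:
Y = 5.25 + (-4.72)(17) = 5.25 + -80.2400 = -74.9900.

-74.9900


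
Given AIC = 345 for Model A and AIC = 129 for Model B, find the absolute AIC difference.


Compute |345 - 129| = 216.
Model B has the smaller AIC.

216


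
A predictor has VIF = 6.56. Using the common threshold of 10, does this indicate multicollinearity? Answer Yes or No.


The threshold is 10.
VIF = 6.56 is < 10.
Multicollinearity indication: No.

No


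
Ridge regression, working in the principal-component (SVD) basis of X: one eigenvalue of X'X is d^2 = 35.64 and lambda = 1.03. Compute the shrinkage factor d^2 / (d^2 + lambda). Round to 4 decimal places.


d^2 + lambda = 35.64 + 1.03 = 36.6700.
Shrinkage factor = 35.64/36.6700 = 0.9719.

0.9719


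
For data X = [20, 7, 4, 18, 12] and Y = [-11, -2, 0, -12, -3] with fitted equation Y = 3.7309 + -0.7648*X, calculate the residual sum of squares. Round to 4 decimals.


For each point, residual = actual - predicted.
Residuals: [0.5651, -0.3773, -0.6717, -1.9645, 2.4467].
Sum of squared residuals = 10.7585.

10.7585


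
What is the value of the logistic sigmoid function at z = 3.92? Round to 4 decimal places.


exp(-3.9200) = 0.0198.
1 + exp(-z) = 1.0198.
sigmoid = 1/1.0198 = 0.9805.

0.9805


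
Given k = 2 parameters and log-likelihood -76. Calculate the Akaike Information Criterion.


Compute:
2k = 2*2 = 4.
-2*loglik = -2*(-76) = 152.
AIC = 4 + 152 = 156.

156


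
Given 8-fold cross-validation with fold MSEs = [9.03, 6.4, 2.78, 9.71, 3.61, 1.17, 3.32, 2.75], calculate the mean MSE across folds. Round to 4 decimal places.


Add all fold MSEs: 38.7700.
Divide by k = 8: 38.7700/8 = 4.8463.

4.8463


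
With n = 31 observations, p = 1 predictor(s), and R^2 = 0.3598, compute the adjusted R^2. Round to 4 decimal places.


Plug in: Adj R^2 = 1 - (1 - 0.3598) * 30/29.
= 1 - 0.6402 * 30/29
= 1 - 19.2060 / 29
= 1 - 0.6623 = 0.3377.

0.3377


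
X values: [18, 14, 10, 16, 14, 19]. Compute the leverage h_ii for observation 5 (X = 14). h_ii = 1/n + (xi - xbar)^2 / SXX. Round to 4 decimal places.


n = 6, xbar = 15.1667.
SXX = sum((xi - xbar)^2) = 52.8333.
h = 1/6 + (14 - 15.1667)^2 / 52.8333 = 0.1924.

0.1924


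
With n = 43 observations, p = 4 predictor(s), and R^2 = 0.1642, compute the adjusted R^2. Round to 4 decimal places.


Using the formula:
(1 - 0.1642) = 0.8358.
Multiply by 42/38: 0.8358 * 42 = 35.1036, then 35.1036 / 38 = 0.9238.
Adj R^2 = 1 - 0.9238 = 0.0762.

0.0762


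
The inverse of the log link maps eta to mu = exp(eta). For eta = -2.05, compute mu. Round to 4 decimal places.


mu = exp(eta) = exp(-2.05).
= 0.1287.

0.1287


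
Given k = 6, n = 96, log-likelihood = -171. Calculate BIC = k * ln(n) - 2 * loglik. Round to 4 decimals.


ln(96) = 4.564348.
k * ln(n) = 6 * 4.564348 = 27.386088.
-2L = 342.
BIC = 27.386088 + 342 = 369.386088, which rounds to 369.3861.

369.3861


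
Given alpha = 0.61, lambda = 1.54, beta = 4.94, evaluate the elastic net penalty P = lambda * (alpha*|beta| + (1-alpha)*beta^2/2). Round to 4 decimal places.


L1 component = 0.61 * |4.94| = 3.0134.
L2 component = 0.39 * 4.94^2 / 2 = 4.7587.
Penalty = 1.54 * (3.0134 + 4.7587) = 1.54 * 7.7721 = 11.9690.

11.9690


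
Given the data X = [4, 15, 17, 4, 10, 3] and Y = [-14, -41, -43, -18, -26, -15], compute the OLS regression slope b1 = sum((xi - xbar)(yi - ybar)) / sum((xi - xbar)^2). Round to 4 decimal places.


The sample means are xbar = 8.8333 and ybar = -26.1667.
Compute S_xx = 186.8333 and S_xy = -392.1667.
Slope b1 = S_xy / S_xx = -392.1667 / 186.8333 = -2.0990.

-2.0990


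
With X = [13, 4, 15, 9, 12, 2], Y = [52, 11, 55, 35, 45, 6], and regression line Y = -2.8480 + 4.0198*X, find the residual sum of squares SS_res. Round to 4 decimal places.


For each point, residual = actual - predicted.
Residuals: [2.5906, -2.2312, -2.4490, 1.6698, -0.3896, 0.8084].
Sum of squared residuals = 21.2806.

21.2806


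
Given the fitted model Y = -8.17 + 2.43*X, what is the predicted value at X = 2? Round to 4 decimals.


Substitute X = 2 into the equation:
Y = -8.17 + 2.43 * 2 = -8.17 + 4.8600 = -3.3100.

-3.3100


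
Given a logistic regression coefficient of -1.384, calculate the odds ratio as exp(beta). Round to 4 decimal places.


Odds ratio = exp(beta) = exp(-1.384).
= 0.2506.

0.2506


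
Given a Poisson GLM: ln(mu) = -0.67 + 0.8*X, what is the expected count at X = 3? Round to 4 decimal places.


Linear predictor: eta = -0.67 + (0.8)(3) = 1.7300.
Expected count: mu = exp(1.7300) = 5.6407.

5.6407


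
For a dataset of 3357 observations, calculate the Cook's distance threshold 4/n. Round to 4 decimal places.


Cook's distance cutoff = 4/n = 4/3357.
= 0.0012.

0.0012


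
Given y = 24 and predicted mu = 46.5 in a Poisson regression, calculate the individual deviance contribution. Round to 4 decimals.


Compute y*ln(y/mu) = 24*ln(24/46.5) = 24*-0.661398 = -15.873552.
y - mu = -22.5.
D = 2*(-15.873552 - (-22.5)) = 13.252896, which rounds to 13.2529.

13.2529


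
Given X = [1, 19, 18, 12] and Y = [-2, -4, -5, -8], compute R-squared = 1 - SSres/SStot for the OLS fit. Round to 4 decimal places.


Fit the OLS line: b0 = -3.1341, b1 = -0.1293.
SSres = 15.3244.
SStot = 18.7500.
R^2 = 1 - 15.3244/18.7500 = 0.1827.

0.1827


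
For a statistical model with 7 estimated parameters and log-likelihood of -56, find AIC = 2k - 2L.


Compute:
2k = 2*7 = 14.
-2*loglik = -2*(-56) = 112.
AIC = 14 + 112 = 126.

126


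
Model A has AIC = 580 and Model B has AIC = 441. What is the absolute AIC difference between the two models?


Compute |580 - 441| = 139.
Model B has the smaller AIC.

139


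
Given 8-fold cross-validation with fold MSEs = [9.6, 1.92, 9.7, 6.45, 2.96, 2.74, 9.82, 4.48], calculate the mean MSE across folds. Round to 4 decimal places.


Add all fold MSEs: 47.6700.
Divide by k = 8: 47.6700/8 = 5.9588.

5.9588


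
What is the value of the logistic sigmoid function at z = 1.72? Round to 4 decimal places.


First, exp(-1.7200) = 0.1791.
Then sigma(z) = 1/(1 + 0.1791) = 0.8481.

0.8481


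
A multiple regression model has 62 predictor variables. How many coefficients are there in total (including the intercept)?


Each predictor gets one coefficient, plus one intercept.
Total parameters = 62 + 1 = 63.

63


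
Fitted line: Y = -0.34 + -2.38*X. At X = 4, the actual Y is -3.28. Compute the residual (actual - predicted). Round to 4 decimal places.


Fitted value at X = 4 is yhat = -0.34 + -2.38*4 = -9.8600.
Residual = -3.28 - -9.8600 = 6.5800.

6.5800


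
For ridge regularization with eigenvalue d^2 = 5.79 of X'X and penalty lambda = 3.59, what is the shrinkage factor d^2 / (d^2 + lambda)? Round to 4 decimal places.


Denominator = d^2 + lambda = 5.79 + 3.59 = 9.3800.
Shrinkage = 5.79 / 9.3800 = 0.6173.

0.6173


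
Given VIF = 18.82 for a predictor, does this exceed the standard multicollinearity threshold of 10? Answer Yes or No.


Check: VIF = 18.82 vs threshold = 10.
Since 18.82 >= 10, the answer is Yes.

Yes


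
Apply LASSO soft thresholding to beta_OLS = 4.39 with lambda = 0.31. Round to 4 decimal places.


Absolute value: |4.39| = 4.39.
Compare to lambda = 0.31.
Since |beta| > lambda, coefficient = sign(beta)*(|beta| - lambda) = 4.0800.

4.0800


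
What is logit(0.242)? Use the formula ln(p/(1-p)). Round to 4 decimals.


Compute the odds: 0.242/0.758 = 0.3193.
Take the natural log: ln(0.3193) = -1.1417.

-1.1417


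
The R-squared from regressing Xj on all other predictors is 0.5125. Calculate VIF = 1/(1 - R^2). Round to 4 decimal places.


Using VIF = 1/(1 - R^2_j):
1 - 0.5125 = 0.4875.
VIF = 2.0513.

2.0513


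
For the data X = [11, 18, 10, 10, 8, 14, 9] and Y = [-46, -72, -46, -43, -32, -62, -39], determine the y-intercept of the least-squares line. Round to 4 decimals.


First find the slope: b1 = -3.9223.
Means: xbar = 11.4286, ybar = -48.5714.
b0 = ybar - b1 * xbar = -48.5714 - -3.9223 * 11.4286 = -3.7450.

-3.7450


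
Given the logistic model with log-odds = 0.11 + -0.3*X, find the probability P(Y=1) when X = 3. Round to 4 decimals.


Compute z = 0.11 + (-0.3)(3) = -0.7900.
exp(-z) = 2.2034.
P = 1/(1 + 2.2034) = 0.3122.

0.3122


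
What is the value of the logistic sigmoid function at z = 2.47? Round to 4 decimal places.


First, exp(-2.4700) = 0.0846.
Then sigma(z) = 1/(1 + 0.0846) = 0.9220.

0.9220


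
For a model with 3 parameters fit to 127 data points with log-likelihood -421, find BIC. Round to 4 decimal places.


Compute k*ln(n) = 3*ln(127) = 3*4.844187 = 14.532561.
Then -2*loglik = 842.
BIC = 14.532561 + 842 = 856.532561, which rounds to 856.5326.

856.5326


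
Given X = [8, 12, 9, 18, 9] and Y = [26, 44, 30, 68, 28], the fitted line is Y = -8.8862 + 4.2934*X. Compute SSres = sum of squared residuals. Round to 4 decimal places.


Predicted values from Y = -8.8862 + 4.2934*X.
Residuals: [0.5390, 1.3654, 0.2456, -0.3950, -1.7544].
SSres = 5.4491.

5.4491


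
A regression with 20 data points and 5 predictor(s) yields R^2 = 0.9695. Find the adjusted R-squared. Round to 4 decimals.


Plug in: Adj R^2 = 1 - (1 - 0.9695) * 19/14.
= 1 - 0.0305 * 19/14
= 1 - 0.5795 / 14
= 1 - 0.0414 = 0.9586.

0.9586


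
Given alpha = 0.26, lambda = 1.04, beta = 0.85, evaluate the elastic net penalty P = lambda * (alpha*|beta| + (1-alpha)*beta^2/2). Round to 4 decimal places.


L1 component = 0.26 * |0.85| = 0.2210.
L2 component = 0.74 * 0.85^2 / 2 = 0.2673.
Penalty = 1.04 * (0.2210 + 0.2673) = 1.04 * 0.4883 = 0.5079.

0.5079


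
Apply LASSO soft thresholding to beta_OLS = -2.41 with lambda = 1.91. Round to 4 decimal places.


Absolute value: |-2.41| = 2.41.
Compare to lambda = 1.91.
Since |beta| > lambda, coefficient = sign(beta)*(|beta| - lambda) = -0.5000.

-0.5000


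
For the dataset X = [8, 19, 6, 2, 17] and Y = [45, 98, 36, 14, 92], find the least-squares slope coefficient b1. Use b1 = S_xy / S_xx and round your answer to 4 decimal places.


Calculate xbar = 10.4000, ybar = 57.0000.
S_xx = 213.2000, S_xy = 1066.0000.
Using b1 = S_xy / S_xx = 1066.0000 / 213.2000, we get b1 = 5.0000.

5.0000


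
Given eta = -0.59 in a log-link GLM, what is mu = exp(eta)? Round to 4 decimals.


Apply the inverse link:
mu = e^-0.59 = 0.5543.

0.5543


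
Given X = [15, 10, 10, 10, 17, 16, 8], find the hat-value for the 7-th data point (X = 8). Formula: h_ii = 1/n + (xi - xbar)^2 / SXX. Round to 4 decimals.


Mean of X: xbar = 12.2857.
SXX = 77.4286.
For X = 8: h = 1/7 + (8 - 12.2857)^2/77.4286 = 0.3801.

0.3801


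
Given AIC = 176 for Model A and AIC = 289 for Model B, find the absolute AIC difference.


Absolute difference = |176 - 289| = 113.
The model with lower AIC (A) is preferred.

113


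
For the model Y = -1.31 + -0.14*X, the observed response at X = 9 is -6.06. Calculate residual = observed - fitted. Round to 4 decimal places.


Predicted = -1.31 + -0.14 * 9 = -2.5700.
Residual = -6.06 - -2.5700 = -3.4900.

-3.4900


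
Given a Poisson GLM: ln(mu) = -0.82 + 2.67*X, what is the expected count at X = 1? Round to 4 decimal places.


Compute eta = -0.82 + 2.67 * 1 = 1.8500.
Apply inverse link: mu = e^1.8500 = 6.3598.

6.3598


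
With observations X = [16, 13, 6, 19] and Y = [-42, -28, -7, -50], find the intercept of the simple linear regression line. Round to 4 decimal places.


First find the slope: b1 = -3.3710.
Means: xbar = 13.5000, ybar = -31.7500.
b0 = ybar - b1 * xbar = -31.7500 - -3.3710 * 13.5000 = 13.7581.

13.7581


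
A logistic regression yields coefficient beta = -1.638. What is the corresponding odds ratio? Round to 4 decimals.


exp(-1.638) = 0.1944.
So the odds ratio is 0.1944.

0.1944


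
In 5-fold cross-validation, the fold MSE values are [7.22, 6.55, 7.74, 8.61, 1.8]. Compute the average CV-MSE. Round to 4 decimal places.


Add all fold MSEs: 31.9200.
Divide by k = 5: 31.9200/5 = 6.3840.

6.3840


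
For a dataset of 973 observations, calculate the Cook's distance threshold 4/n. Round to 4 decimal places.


Cook's distance cutoff = 4/n = 4/973.
= 0.0041.

0.0041


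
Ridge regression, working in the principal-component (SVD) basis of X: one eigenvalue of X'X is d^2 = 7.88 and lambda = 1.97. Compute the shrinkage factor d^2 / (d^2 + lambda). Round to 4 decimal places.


d^2 + lambda = 7.88 + 1.97 = 9.8500.
Shrinkage factor = 7.88/9.8500 = 0.8000.

0.8000


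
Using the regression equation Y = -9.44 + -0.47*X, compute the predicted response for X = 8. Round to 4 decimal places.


Predicted value:
Y = -9.44 + (-0.47)(8) = -9.44 + -3.7600 = -13.2000.

-13.2000


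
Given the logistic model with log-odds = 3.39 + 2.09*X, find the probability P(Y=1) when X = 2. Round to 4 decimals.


z = 3.39 + 2.09 * 2 = 7.5700.
Sigmoid: P = 1 / (1 + exp(-7.5700)) = 0.9995.

0.9995


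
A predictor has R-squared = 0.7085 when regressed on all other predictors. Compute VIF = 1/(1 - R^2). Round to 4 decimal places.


Denominator: 1 - 0.7085 = 0.2915.
VIF = 1 / 0.2915 = 3.4305.

3.4305


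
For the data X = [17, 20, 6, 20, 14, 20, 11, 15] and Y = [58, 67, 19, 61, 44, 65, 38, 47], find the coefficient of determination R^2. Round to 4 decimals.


The fitted line is Y = 0.5373 + 3.2090*X.
SSres = 37.8209, SStot = 1848.8750.
R^2 = 1 - SSres/SStot = 0.9795.

0.9795


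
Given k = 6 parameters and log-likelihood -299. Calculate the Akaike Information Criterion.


AIC = 2k - 2*loglik = 2(6) - 2(-299).
= 12 + 598 = 610.

610


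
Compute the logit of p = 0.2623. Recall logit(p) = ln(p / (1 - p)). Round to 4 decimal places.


The odds are p/(1-p) = 0.2623 / 0.7377 = 0.3556.
logit(p) = ln(0.3556) = -1.0340.

-1.0340


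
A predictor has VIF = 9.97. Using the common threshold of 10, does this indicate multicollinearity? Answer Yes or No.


The threshold is 10.
VIF = 9.97 is < 10.
Multicollinearity indication: No.

No


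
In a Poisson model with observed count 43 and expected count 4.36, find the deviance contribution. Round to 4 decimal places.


First: ln(43/4.36) = 2.288728.
Then: 43 * 2.288728 = 98.415304.
y - mu = 43 - 4.36 = 38.64.
D = 2(98.415304 - 38.64) = 119.550608, which rounds to 119.5506.

119.5506


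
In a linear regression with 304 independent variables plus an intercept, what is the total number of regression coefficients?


Total coefficients = number of predictors + 1 (for the intercept).
= 304 + 1 = 305.

305


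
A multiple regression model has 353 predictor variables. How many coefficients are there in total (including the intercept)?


Total coefficients = number of predictors + 1 (for the intercept).
= 353 + 1 = 354.

354


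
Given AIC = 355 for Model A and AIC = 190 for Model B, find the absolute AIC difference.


Compute |355 - 190| = 165.
Model B has the smaller AIC.

165


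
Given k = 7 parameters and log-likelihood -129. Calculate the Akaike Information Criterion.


AIC = 2*7 - 2*(-129).
= 14 + 258 = 272.

272


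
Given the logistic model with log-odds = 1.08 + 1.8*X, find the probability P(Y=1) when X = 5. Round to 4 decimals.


Linear predictor: z = 1.08 + 1.8 * 5 = 10.0800.
P = 1/(1 + exp(-10.0800)) = 1/(1 + 0.0000) = 1.0000.

1.0000


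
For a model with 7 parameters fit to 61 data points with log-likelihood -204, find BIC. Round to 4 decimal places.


k * ln(n) = 7 * ln(61) = 7 * 4.110874 = 28.776118.
-2 * loglik = -2 * (-204) = 408.
BIC = 28.776118 + 408 = 436.776118, which rounds to 436.7761.

436.7761


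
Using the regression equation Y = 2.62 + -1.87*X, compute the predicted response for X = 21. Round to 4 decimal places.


Predicted value:
Y = 2.62 + (-1.87)(21) = 2.62 + -39.2700 = -36.6500.

-36.6500


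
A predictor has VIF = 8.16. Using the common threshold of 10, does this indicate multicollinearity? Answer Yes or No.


Check: VIF = 8.16 vs threshold = 10.
Since 8.16 < 10, the answer is No.

No


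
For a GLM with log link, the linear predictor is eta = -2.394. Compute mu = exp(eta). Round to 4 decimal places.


mu = exp(eta) = exp(-2.394).
= 0.0913.

0.0913


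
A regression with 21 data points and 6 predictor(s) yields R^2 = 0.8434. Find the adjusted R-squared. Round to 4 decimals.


Plug in: Adj R^2 = 1 - (1 - 0.8434) * 20/14.
= 1 - 0.1566 * 20/14
= 1 - 3.1320 / 14
= 1 - 0.2237 = 0.7763.

0.7763


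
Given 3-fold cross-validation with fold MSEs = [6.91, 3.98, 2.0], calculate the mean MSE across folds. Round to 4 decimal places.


Add all fold MSEs: 12.8900.
Divide by k = 3: 12.8900/3 = 4.2967.

4.2967


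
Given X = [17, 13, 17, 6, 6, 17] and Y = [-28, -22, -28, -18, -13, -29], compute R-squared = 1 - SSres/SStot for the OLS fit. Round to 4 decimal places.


After computing the OLS fit (b0=-8.2706, b1=-1.1628):
SSres = 15.4794, SStot = 212.0000.
R^2 = 1 - 15.4794/212.0000 = 0.9270.

0.9270


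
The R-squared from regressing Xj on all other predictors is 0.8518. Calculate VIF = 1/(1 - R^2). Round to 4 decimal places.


VIF = 1 / (1 - 0.8518).
= 1 / 0.1482 = 6.7476.

6.7476


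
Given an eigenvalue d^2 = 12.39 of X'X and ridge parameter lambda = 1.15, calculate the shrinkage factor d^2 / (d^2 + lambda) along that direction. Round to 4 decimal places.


d^2 + lambda = 12.39 + 1.15 = 13.5400.
Shrinkage factor = 12.39/13.5400 = 0.9151.

0.9151


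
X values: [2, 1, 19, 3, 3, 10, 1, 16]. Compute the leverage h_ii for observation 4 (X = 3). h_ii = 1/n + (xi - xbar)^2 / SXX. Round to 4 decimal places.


n = 8, xbar = 6.8750.
SXX = sum((xi - xbar)^2) = 362.8750.
h = 1/8 + (3 - 6.8750)^2 / 362.8750 = 0.1664.

0.1664


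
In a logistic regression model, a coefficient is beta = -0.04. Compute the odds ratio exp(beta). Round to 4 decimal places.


exp(-0.04) = 0.9608.
So the odds ratio is 0.9608.

0.9608


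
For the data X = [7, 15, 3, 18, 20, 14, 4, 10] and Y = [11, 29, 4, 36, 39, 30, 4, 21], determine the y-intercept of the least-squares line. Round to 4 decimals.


The slope is b1 = 2.1797.
Sample means are xbar = 11.3750 and ybar = 21.7500.
Intercept: b0 = 21.7500 - (2.1797)(11.3750) = -3.0436.

-3.0436


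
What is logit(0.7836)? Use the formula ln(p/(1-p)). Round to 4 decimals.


The odds are p/(1-p) = 0.7836 / 0.2164 = 3.6211.
logit(p) = ln(3.6211) = 1.2868.

1.2868


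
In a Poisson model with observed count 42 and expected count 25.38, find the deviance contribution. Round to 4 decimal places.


Compute y*ln(y/mu) = 42*ln(42/25.38) = 42*0.503708 = 21.155736.
y - mu = 16.62.
D = 2*(21.155736 - (16.62)) = 9.071472, which rounds to 9.0715.

9.0715


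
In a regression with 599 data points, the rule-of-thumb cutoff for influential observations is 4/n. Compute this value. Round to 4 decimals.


The threshold is 4/n.
4/599 = 0.0067.

0.0067


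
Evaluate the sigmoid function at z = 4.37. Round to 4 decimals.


Compute exp(-4.3700) = 0.0127.
Sigmoid = 1 / (1 + 0.0127) = 1 / 1.0127 = 0.9875.

0.9875


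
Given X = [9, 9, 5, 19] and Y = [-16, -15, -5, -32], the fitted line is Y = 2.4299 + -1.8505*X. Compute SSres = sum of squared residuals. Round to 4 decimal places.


For each point, residual = actual - predicted.
Residuals: [-1.7754, -0.7754, 1.8226, 0.7296].
Sum of squared residuals = 7.6075.

7.6075


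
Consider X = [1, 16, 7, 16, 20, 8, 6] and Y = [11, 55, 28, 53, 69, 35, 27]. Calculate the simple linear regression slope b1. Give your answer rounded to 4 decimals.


Calculate xbar = 10.5714, ybar = 39.7143.
S_xx = 279.7143, S_xy = 818.1429.
Using b1 = S_xy / S_xx = 818.1429 / 279.7143, we get b1 = 2.9249.

2.9249


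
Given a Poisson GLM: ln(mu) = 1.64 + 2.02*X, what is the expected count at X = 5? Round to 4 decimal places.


Compute eta = 1.64 + 2.02 * 5 = 11.7400.
Apply inverse link: mu = e^11.7400 = 125492.3400.

125492.3400


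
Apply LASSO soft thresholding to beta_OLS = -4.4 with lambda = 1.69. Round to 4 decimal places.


|beta_OLS| = 4.4.
lambda = 1.69.
Since |beta| > lambda, coefficient = sign(beta)*(|beta| - lambda) = -2.7100.
Result = -2.7100.

-2.7100


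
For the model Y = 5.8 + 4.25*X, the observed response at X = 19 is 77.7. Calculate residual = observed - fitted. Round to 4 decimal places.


Predicted = 5.8 + 4.25 * 19 = 86.5500.
Residual = 77.7 - 86.5500 = -8.8500.

-8.8500


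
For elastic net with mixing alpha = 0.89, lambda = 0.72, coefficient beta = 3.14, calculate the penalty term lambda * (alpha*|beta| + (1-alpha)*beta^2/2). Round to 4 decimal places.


L1 component = 0.89 * |3.14| = 2.7946.
L2 component = 0.11 * 3.14^2 / 2 = 0.5423.
Penalty = 0.72 * (2.7946 + 0.5423) = 0.72 * 3.3369 = 2.4026.

2.4026


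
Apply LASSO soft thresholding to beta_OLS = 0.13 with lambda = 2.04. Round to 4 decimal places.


Absolute value: |0.13| = 0.13.
Compare to lambda = 2.04.
Since |beta| <= lambda, the coefficient is set to 0.

0.0000


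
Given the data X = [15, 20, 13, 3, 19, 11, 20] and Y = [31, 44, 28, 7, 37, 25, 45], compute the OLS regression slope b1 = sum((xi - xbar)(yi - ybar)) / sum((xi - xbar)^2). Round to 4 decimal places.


Calculate xbar = 14.4286, ybar = 31.0000.
S_xx = 227.7143, S_xy = 477.0000.
Using b1 = S_xy / S_xx = 477.0000 / 227.7143, we get b1 = 2.0947.

2.0947


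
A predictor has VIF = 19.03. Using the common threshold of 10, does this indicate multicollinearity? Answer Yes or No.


Compare VIF = 19.03 to the threshold of 10.
19.03 >= 10, so the answer is Yes.

Yes


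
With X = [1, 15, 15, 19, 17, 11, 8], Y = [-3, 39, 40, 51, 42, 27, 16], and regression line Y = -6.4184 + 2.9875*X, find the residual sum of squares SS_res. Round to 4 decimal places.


Predicted values from Y = -6.4184 + 2.9875*X.
Residuals: [0.4309, 0.6059, 1.6059, 0.6559, -2.3691, 0.5559, -1.4816].
SSres = 11.6787.

11.6787


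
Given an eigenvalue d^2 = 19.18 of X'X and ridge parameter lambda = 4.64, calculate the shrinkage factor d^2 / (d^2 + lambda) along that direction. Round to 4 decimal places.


Denominator = d^2 + lambda = 19.18 + 4.64 = 23.8200.
Shrinkage = 19.18 / 23.8200 = 0.8052.

0.8052


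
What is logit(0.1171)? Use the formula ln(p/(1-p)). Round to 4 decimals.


Compute the odds: 0.1171/0.8829 = 0.1326.
Take the natural log: ln(0.1326) = -2.0202.

-2.0202


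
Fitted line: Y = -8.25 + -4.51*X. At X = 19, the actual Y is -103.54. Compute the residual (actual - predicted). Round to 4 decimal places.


Compute yhat = -8.25 + (-4.51)(19) = -93.9400.
Residual = actual - predicted = -103.54 - -93.9400 = -9.6000.

-9.6000


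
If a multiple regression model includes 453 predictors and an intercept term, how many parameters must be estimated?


Including the intercept, the model has 453 predictor coefficients + 1 intercept.
Total = 454.

454


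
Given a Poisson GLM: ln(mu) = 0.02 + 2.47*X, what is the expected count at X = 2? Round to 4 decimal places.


eta = 0.02 + 2.47 * 2 = 4.9600.
mu = exp(4.9600) = 142.5938.

142.5938


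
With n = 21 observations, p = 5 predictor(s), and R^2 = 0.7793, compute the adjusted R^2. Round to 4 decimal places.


Plug in: Adj R^2 = 1 - (1 - 0.7793) * 20/15.
= 1 - 0.2207 * 20/15
= 1 - 4.4140 / 15
= 1 - 0.2943 = 0.7057.

0.7057


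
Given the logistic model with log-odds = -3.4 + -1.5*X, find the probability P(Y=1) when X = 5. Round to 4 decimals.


z = -3.4 + -1.5 * 5 = -10.9000.
Sigmoid: P = 1 / (1 + exp(10.9000)) = 0.0000.

0.0000


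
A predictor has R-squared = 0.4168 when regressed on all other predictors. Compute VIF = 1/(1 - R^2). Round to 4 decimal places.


Using VIF = 1/(1 - R^2_j):
1 - 0.4168 = 0.5832.
VIF = 1.7147.

1.7147


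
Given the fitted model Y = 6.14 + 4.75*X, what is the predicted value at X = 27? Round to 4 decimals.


Substitute X = 27 into the equation:
Y = 6.14 + 4.75 * 27 = 6.14 + 128.2500 = 134.3900.

134.3900


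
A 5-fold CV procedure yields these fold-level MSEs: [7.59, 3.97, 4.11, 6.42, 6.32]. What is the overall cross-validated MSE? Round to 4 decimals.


Total MSE across folds = 28.4100.
CV-MSE = 28.4100/5 = 5.6820.

5.6820


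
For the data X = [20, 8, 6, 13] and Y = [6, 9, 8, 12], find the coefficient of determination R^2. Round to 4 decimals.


After computing the OLS fit (b0=10.2848, b1=-0.1306):
SSres = 16.7580, SStot = 18.7500.
R^2 = 1 - 16.7580/18.7500 = 0.1062.

0.1062


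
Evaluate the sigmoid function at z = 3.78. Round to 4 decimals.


exp(-3.7800) = 0.0228.
1 + exp(-z) = 1.0228.
sigmoid = 1/1.0228 = 0.9777.

0.9777


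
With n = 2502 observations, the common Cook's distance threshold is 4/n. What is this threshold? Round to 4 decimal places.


Using the rule of thumb:
Threshold = 4 / 2502 = 0.0016.

0.0016


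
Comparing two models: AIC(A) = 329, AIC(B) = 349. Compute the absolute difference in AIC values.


Absolute difference = |329 - 349| = 20.
The model with lower AIC (A) is preferred.

20


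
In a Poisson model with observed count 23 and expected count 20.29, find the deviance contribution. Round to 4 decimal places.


Compute y*ln(y/mu) = 23*ln(23/20.29) = 23*0.125366 = 2.883418.
y - mu = 2.71.
D = 2*(2.883418 - (2.71)) = 0.346836, which rounds to 0.3468.

0.3468


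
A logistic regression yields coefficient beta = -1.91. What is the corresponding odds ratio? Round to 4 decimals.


exp(-1.91) = 0.1481.
So the odds ratio is 0.1481.

0.1481


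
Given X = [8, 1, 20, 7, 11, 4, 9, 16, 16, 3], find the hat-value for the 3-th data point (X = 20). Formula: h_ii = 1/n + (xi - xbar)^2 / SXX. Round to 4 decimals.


n = 10, xbar = 9.5000.
SXX = sum((xi - xbar)^2) = 350.5000.
h = 1/10 + (20 - 9.5000)^2 / 350.5000 = 0.4146.

0.4146


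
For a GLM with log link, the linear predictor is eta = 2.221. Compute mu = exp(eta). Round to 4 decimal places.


The inverse log link gives:
mu = exp(2.221) = 9.2165.

9.2165


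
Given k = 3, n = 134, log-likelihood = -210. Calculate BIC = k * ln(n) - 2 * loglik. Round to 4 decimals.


k * ln(n) = 3 * ln(134) = 3 * 4.897840 = 14.693520.
-2 * loglik = -2 * (-210) = 420.
BIC = 14.693520 + 420 = 434.693520, which rounds to 434.6935.

434.6935


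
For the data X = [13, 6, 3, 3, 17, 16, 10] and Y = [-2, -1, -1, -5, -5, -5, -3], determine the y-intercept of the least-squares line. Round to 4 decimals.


First find the slope: b1 = -0.1508.
Means: xbar = 9.7143, ybar = -3.1429.
b0 = ybar - b1 * xbar = -3.1429 - -0.1508 * 9.7143 = -1.6777.

-1.6777


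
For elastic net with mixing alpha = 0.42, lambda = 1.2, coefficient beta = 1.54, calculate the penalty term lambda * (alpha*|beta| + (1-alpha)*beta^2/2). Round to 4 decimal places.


alpha * |beta| = 0.42 * 1.54 = 0.6468.
(1-alpha) * beta^2/2 = 0.58 * 2.3716/2 = 0.6878.
Total = 1.2 * (0.6468 + 0.6878) = 1.6015.

1.6015


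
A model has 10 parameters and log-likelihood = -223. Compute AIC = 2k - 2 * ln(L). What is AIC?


AIC = 2k - 2*loglik = 2(10) - 2(-223).
= 20 + 446 = 466.

466


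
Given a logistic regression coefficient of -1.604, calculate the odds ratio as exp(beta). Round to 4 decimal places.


The odds ratio is computed as:
OR = e^(-1.604) = 0.2011.

0.2011


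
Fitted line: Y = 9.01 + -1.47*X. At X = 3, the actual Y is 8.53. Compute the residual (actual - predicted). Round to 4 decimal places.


Fitted value at X = 3 is yhat = 9.01 + -1.47*3 = 4.6000.
Residual = 8.53 - 4.6000 = 3.9300.

3.9300


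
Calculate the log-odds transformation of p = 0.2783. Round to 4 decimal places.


The odds are p/(1-p) = 0.2783 / 0.7217 = 0.3856.
logit(p) = ln(0.3856) = -0.9529.

-0.9529


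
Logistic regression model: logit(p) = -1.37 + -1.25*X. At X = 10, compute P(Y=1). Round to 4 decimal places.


z = -1.37 + -1.25 * 10 = -13.8700.
Sigmoid: P = 1 / (1 + exp(13.8700)) = 0.0000.

0.0000


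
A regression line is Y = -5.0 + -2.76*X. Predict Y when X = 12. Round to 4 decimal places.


Predicted value:
Y = -5.0 + (-2.76)(12) = -5.0 + -33.1200 = -38.1200.

-38.1200


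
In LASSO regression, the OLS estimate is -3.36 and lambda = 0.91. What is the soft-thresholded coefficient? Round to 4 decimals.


|beta_OLS| = 3.36.
lambda = 0.91.
Since |beta| > lambda, coefficient = sign(beta)*(|beta| - lambda) = -2.4500.
Result = -2.4500.

-2.4500


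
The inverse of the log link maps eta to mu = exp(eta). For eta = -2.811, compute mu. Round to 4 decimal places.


The inverse log link gives:
mu = exp(-2.811) = 0.0601.

0.0601


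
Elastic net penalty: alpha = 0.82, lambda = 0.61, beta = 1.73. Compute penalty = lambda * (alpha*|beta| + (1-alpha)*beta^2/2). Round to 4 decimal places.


L1 component = 0.82 * |1.73| = 1.4186.
L2 component = 0.18 * 1.73^2 / 2 = 0.2694.
Penalty = 0.61 * (1.4186 + 0.2694) = 0.61 * 1.6880 = 1.0297.

1.0297


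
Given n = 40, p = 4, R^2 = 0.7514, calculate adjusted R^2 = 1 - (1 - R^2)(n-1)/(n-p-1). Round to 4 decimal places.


Adjusted R^2 = 1 - (1 - R^2) * (n-1)/(n-p-1).
(1 - R^2) = 0.2486.
(n-1)/(n-p-1) = 39/35.
(1 - R^2) * (n-1) = 0.2486 * 39 = 9.6954.
Divide by (n-p-1): 9.6954 / 35 = 0.2770.
Adj R^2 = 1 - 0.2770 = 0.7230.

0.7230


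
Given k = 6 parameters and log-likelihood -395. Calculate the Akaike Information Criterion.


Compute:
2k = 2*6 = 12.
-2*loglik = -2*(-395) = 790.
AIC = 12 + 790 = 802.

802


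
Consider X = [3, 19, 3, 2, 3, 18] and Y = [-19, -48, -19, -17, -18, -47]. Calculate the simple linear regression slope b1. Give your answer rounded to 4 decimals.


First compute the means: xbar = 8.0000, ybar = -28.0000.
Then S_xx = sum((xi - xbar)^2) = 332.0000.
S_xy = sum((xi - xbar)(yi - ybar)) = -616.0000.
b1 = S_xy / S_xx = -616.0000 / 332.0000 = -1.8554.

-1.8554


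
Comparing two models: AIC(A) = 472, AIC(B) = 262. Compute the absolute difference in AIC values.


Absolute difference = |472 - 262| = 210.
The model with lower AIC (B) is preferred.

210


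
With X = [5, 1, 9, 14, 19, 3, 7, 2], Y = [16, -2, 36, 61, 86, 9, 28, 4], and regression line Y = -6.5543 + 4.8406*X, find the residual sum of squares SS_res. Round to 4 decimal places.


Compute predicted values, then residuals = yi - yhat_i.
Residuals: [-1.6487, -0.2863, -1.0111, -0.2141, 0.5829, 1.0325, 0.6701, 0.8731].
SSres = sum(residual^2) = 6.4855.

6.4855


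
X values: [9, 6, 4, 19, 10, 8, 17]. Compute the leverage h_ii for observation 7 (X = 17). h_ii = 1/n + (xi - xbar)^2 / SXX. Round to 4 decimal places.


Mean of X: xbar = 10.4286.
SXX = 185.7143.
For X = 17: h = 1/7 + (17 - 10.4286)^2/185.7143 = 0.3754.

0.3754


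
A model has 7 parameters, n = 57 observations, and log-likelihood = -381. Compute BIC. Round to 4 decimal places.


Compute k*ln(n) = 7*ln(57) = 7*4.043051 = 28.301357.
Then -2*loglik = 762.
BIC = 28.301357 + 762 = 790.301357, which rounds to 790.3014.

790.3014


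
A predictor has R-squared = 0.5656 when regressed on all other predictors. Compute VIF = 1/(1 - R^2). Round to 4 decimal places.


Using VIF = 1/(1 - R^2_j):
1 - 0.5656 = 0.4344.
VIF = 2.3020.

2.3020


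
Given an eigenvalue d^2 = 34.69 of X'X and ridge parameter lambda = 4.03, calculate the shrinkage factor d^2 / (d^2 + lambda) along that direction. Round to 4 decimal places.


Denominator = d^2 + lambda = 34.69 + 4.03 = 38.7200.
Shrinkage = 34.69 / 38.7200 = 0.8959.

0.8959


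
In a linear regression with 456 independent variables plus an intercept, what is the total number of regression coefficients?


Total coefficients = number of predictors + 1 (for the intercept).
= 456 + 1 = 457.

457


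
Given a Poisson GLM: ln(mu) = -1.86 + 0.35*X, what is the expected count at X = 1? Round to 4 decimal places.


Compute eta = -1.86 + 0.35 * 1 = -1.5100.
Apply inverse link: mu = e^-1.5100 = 0.2209.

0.2209


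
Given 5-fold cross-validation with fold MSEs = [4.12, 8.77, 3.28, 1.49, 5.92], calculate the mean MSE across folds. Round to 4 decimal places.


Total MSE across folds = 23.5800.
CV-MSE = 23.5800/5 = 4.7160.

4.7160


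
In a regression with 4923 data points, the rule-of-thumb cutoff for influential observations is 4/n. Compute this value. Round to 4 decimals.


Using the rule of thumb:
Threshold = 4 / 4923 = 0.0008.

0.0008


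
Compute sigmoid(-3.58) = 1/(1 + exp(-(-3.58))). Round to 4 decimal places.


Compute exp(3.5800) = 35.8735.
Sigmoid = 1 / (1 + 35.8735) = 1 / 36.8735 = 0.0271.

0.0271


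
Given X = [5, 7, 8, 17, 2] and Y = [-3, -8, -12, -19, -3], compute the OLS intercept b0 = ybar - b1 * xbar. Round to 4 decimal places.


The slope is b1 = -1.1435.
Sample means are xbar = 7.8000 and ybar = -9.0000.
Intercept: b0 = -9.0000 - (-1.1435)(7.8000) = -0.0804.

-0.0804


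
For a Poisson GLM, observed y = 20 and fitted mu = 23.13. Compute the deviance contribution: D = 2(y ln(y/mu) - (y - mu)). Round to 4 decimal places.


y/mu = 20/23.13 = 0.864678 (approx.), and ln(20/23.13) = -0.145398.
y * ln(y/mu) = 20 * -0.145398 = -2.907960.
y - mu = -3.13.
D = 2 * (-2.907960 - -3.13) = 0.444080, which rounds to 0.4441.

0.4441
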